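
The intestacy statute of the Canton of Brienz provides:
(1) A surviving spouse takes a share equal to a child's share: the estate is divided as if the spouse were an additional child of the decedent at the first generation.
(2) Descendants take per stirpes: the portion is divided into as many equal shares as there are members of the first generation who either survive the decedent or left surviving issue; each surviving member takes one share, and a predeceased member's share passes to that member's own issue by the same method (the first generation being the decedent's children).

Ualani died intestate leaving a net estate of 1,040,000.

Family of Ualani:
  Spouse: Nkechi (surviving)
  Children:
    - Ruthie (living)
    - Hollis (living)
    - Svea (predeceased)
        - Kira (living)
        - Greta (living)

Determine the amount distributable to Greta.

The spouse counts as an additional share at the children's level, so there are 4 primary shares of 260,000. Nkechi takes one such share (260,000).
The children's combined portion (780,000) is divided into 3 shares of 260,000: Ruthie and Hollis each take 260,000; Svea's 260,000 share passes to Svea's issue.
Svea's share (260,000) is divided into 2 shares of 130,000: Kira and Greta each take 130,000.

Greta receives 130,000.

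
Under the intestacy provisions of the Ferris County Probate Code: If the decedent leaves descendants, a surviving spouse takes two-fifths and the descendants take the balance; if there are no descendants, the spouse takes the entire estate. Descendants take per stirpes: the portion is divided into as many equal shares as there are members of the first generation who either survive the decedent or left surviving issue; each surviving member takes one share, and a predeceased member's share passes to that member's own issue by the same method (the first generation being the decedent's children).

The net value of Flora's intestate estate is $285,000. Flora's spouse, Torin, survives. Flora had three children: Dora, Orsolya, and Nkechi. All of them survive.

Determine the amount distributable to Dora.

Dora receives $57,000.

Torin takes two-fifths of $285,000 = $114,000. The remaining $171,000 passes to the descendants.
The descendants' portion ($171,000) is divided into 3 shares of $57,000: Dora, Orsolya, and Nkechi each take $57,000.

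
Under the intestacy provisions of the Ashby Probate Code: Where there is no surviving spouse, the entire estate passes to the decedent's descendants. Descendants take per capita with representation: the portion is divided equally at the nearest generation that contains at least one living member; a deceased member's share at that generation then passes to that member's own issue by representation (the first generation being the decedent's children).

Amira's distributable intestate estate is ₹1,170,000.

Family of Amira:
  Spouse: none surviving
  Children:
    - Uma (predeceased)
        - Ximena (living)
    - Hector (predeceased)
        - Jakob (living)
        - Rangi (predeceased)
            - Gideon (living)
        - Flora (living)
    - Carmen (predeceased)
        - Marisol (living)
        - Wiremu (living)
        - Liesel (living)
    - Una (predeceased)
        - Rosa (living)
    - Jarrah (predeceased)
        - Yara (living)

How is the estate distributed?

Ximena: ₹130,000; Jakob: ₹130,000; Gideon: ₹130,000; Flora: ₹130,000; Marisol: ₹130,000; Wiremu: ₹130,000; Liesel: ₹130,000; Rosa: ₹130,000; Yara: ₹130,000

The entire ₹1,170,000 passes to the descendants.
No child survives, so the initial division is made at the grandchildren's generation.
That amount (₹1,170,000) is divided into 9 shares of ₹130,000: Ximena, Jakob, Flora, Marisol, Wiremu, Liesel, Rosa, and Yara each take ₹130,000; Rangi's ₹130,000 share passes to Rangi's issue.
Rangi's share (₹130,000) passes entirely to Gideon.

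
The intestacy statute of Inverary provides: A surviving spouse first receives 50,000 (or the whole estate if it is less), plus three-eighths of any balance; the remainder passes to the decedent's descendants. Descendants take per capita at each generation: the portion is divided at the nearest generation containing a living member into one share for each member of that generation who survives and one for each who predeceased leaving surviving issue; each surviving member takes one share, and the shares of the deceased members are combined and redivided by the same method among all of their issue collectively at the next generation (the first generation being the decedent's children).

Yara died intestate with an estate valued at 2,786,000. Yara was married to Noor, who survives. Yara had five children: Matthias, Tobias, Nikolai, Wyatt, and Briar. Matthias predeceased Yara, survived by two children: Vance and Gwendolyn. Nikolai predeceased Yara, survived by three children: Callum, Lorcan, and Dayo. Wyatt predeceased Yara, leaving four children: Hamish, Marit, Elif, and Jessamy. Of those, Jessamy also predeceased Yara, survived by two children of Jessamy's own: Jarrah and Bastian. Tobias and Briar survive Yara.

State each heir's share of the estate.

Noor first takes 50,000, leaving a balance of 2,736,000. Noor then takes three-eighths of the balance (1,026,000), for a total of 1,076,000. The remaining 1,710,000 passes to the descendants.
The descendants' portion (1,710,000) is divided at the children's generation into 5 shares of 342,000. Tobias and Briar each take 342,000. The 3 shares of the deceased (Matthias, Nikolai, and Wyatt) are combined into a pool of 1,026,000.
That pool (1,026,000) is divided at the grandchildren's generation into 9 shares of 114,000. Vance, Gwendolyn, Callum, Lorcan, Dayo, Hamish, Marit, and Elif each take 114,000. The remaining share for the deceased Jessamy (114,000) is carried to the next generation.
That pool (114,000) is divided at the great-grandchildren's generation equally among Jarrah and Bastian: 57,000 each.

Noor: 1,076,000; Vance: 114,000; Gwendolyn: 114,000; Tobias: 342,000; Callum: 114,000; Lorcan: 114,000; Dayo: 114,000; Hamish: 114,000; Marit: 114,000; Elif: 114,000; Jarrah: 57,000; Bastian: 57,000; Briar: 342,000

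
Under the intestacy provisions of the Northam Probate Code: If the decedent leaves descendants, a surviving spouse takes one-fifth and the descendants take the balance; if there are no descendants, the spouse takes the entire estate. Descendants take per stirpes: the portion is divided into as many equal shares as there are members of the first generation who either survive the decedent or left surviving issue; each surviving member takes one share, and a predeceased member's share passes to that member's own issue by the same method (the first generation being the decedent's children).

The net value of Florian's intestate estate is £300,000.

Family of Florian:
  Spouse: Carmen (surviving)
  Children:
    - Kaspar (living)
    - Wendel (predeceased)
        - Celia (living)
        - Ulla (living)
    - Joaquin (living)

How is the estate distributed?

Carmen: £60,000; Kaspar: £80,000; Celia: £40,000; Ulla: £40,000; Joaquin: £80,000

Carmen takes one-fifth of £300,000 = £60,000. The remaining £240,000 passes to the descendants.
The descendants' portion (£240,000) is divided into 3 shares of £80,000: Kaspar and Joaquin each take £80,000; Wendel's £80,000 share passes to Wendel's issue.
Wendel's share (£80,000) is divided into 2 shares of £40,000: Celia and Ulla each take £40,000.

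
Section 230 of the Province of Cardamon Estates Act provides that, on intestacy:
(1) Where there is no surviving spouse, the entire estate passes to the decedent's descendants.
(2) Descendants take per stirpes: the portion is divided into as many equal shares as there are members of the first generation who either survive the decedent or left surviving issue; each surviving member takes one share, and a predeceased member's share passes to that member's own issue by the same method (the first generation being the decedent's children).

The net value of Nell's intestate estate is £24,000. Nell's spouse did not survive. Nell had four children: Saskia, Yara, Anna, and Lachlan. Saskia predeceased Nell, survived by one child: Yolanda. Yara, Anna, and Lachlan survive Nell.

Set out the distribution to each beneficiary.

Yolanda: £6,000; Yara: £6,000; Anna: £6,000; Lachlan: £6,000

The entire £24,000 passes to the descendants.
That amount (£24,000) is divided into 4 shares of £6,000: Yara, Anna, and Lachlan each take £6,000; Saskia's £6,000 share passes to Saskia's issue.
Saskia's share (£6,000) passes entirely to Yolanda.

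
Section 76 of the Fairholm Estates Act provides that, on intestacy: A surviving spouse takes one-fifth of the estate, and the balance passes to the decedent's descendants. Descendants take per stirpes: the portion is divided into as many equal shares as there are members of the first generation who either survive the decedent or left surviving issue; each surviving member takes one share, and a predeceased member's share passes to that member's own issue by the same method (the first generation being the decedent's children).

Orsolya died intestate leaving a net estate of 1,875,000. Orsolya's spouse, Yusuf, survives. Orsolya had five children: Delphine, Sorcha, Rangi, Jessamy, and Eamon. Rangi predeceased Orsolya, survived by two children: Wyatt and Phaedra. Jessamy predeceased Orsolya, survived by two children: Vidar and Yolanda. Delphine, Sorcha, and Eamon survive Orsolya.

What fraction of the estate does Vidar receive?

Vidar receives 2/25 of the estate.

Yusuf takes one-fifth of 1,875,000 = 375,000. The remaining 1,500,000 passes to the descendants.
The descendants' portion (1,500,000) is divided into 5 shares of 300,000: Delphine, Sorcha, and Eamon each take 300,000; Rangi's 300,000 share passes to Rangi's issue; Jessamy's 300,000 share passes to Jessamy's issue.
Rangi's share (300,000) is divided into 2 shares of 150,000: Wyatt and Phaedra each take 150,000.
Jessamy's share (300,000) is divided into 2 shares of 150,000: Vidar and Yolanda each take 150,000.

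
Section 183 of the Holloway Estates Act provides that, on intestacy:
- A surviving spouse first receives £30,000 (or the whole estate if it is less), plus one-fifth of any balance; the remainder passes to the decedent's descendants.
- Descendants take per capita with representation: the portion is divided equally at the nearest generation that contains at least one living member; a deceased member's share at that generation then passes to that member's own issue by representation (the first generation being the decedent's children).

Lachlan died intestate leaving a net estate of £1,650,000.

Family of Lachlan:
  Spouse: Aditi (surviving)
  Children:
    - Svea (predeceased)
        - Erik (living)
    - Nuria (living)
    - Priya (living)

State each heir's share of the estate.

Aditi first takes £30,000, leaving a balance of £1,620,000. Aditi then takes one-fifth of the balance (£324,000), for a total of £354,000. The remaining £1,296,000 passes to the descendants.
The descendants' portion (£1,296,000) is divided into 3 shares of £432,000: Nuria and Priya each take £432,000; Svea's £432,000 share passes to Svea's issue.
Svea's share (£432,000) passes entirely to Erik.

Aditi: £354,000; Erik: £432,000; Nuria: £432,000; Priya: £432,000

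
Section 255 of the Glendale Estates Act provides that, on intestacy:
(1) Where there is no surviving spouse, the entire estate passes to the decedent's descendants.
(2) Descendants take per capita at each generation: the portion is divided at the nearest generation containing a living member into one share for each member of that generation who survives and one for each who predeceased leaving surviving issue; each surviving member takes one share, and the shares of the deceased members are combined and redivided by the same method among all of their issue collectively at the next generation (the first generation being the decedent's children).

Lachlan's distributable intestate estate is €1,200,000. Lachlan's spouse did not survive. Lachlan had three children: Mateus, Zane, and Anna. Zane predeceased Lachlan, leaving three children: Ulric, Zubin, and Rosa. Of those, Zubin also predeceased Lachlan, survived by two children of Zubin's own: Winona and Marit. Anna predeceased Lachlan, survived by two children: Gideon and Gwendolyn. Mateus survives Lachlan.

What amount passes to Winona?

Winona receives €80,000.

The entire €1,200,000 passes to the descendants.
That amount (€1,200,000) is divided at the children's generation into 3 shares of €400,000. Mateus takes €400,000. The 2 shares of the deceased (Zane and Anna) are combined into a pool of €800,000.
That pool (€800,000) is divided at the grandchildren's generation into 5 shares of €160,000. Ulric, Rosa, Gideon, and Gwendolyn each take €160,000. The remaining share for the deceased Zubin (€160,000) is carried to the next generation.
That pool (€160,000) is divided at the great-grandchildren's generation equally among Winona and Marit: €80,000 each.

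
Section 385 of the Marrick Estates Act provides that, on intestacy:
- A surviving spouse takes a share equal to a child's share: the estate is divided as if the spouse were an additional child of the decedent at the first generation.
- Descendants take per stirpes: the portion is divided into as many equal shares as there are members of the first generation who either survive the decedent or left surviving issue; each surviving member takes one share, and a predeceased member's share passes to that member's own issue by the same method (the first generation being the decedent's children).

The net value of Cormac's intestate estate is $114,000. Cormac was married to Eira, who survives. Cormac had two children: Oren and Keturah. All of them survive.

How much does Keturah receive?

Keturah receives $38,000.

The spouse counts as an additional share at the children's level, so there are 3 primary shares of $38,000. Eira takes one such share ($38,000).
The children's combined portion ($76,000) is divided into 2 shares of $38,000: Oren and Keturah each take $38,000.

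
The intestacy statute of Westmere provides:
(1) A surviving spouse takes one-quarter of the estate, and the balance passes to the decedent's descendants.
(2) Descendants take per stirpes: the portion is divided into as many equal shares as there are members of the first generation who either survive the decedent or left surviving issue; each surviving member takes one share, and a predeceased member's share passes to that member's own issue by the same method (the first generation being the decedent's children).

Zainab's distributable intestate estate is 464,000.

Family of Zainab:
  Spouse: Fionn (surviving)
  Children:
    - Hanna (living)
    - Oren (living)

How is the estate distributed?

Fionn: 116,000; Hanna: 174,000; Oren: 174,000

Fionn takes one-quarter of 464,000 = 116,000. The remaining 348,000 passes to the descendants.
The descendants' portion (348,000) is divided into 2 shares of 174,000: Hanna and Oren each take 174,000.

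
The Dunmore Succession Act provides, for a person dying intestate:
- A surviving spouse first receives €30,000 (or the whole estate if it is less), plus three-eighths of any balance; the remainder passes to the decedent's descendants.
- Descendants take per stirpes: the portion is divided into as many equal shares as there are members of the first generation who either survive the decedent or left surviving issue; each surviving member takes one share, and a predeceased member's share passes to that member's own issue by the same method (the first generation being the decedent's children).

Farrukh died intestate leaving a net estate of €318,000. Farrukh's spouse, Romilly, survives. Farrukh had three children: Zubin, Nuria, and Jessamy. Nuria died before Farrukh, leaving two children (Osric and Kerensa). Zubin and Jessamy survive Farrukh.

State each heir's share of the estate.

Romilly first takes €30,000, leaving a balance of €288,000. Romilly then takes three-eighths of the balance (€108,000), for a total of €138,000. The remaining €180,000 passes to the descendants.
The descendants' portion (€180,000) is divided into 3 shares of €60,000: Zubin and Jessamy each take €60,000; Nuria's €60,000 share passes to Nuria's issue.
Nuria's share (€60,000) is divided into 2 shares of €30,000: Osric and Kerensa each take €30,000.

Romilly: €138,000; Zubin: €60,000; Osric: €30,000; Kerensa: €30,000; Jessamy: €60,000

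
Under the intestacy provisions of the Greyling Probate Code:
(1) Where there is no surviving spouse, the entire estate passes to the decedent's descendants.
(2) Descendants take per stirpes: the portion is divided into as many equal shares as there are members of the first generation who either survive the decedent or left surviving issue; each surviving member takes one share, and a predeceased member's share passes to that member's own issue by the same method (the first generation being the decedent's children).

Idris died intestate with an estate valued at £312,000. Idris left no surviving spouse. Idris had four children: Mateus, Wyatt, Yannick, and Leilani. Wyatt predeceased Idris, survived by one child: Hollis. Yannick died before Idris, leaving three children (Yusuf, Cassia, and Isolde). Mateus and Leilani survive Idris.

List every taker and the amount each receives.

Mateus: £78,000; Hollis: £78,000; Yusuf: £26,000; Cassia: £26,000; Isolde: £26,000; Leilani: £78,000

The entire £312,000 passes to the descendants.
That amount (£312,000) is divided into 4 shares of £78,000: Mateus and Leilani each take £78,000; Wyatt's £78,000 share passes to Wyatt's issue; Yannick's £78,000 share passes to Yannick's issue.
Wyatt's share (£78,000) passes entirely to Hollis.
Yannick's share (£78,000) is divided into 3 shares of £26,000: Yusuf, Cassia, and Isolde each take £26,000.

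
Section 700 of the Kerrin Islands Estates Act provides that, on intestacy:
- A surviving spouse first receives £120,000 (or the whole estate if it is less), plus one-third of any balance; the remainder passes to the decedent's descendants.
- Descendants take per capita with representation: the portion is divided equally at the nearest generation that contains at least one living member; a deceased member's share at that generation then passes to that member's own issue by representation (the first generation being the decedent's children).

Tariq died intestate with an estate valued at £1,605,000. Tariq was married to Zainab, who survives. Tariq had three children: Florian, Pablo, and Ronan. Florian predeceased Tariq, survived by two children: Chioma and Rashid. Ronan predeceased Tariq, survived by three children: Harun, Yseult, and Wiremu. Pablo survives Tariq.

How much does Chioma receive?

Chioma receives £165,000.

Zainab first takes £120,000, leaving a balance of £1,485,000. Zainab then takes one-third of the balance (£495,000), for a total of £615,000. The remaining £990,000 passes to the descendants.
The descendants' portion (£990,000) is divided into 3 shares of £330,000: Pablo takes £330,000; Florian's £330,000 share passes to Florian's issue; Ronan's £330,000 share passes to Ronan's issue.
Florian's share (£330,000) is divided into 2 shares of £165,000: Chioma and Rashid each take £165,000.
Ronan's share (£330,000) is divided into 3 shares of £110,000: Harun, Yseult, and Wiremu each take £110,000.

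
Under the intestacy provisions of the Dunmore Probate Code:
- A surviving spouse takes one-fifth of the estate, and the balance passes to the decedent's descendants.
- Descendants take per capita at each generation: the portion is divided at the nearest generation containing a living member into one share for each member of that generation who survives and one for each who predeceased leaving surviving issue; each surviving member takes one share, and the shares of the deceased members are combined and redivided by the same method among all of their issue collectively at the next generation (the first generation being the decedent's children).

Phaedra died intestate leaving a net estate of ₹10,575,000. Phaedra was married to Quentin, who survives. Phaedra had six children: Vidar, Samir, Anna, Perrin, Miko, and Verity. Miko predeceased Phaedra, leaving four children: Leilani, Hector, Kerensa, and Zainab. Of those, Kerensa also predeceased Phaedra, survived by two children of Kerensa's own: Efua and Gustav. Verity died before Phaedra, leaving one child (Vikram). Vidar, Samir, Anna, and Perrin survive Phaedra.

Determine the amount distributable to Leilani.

Quentin takes one-fifth of ₹10,575,000 = ₹2,115,000. The remaining ₹8,460,000 passes to the descendants.
The descendants' portion (₹8,460,000) is divided at the children's generation into 6 shares of ₹1,410,000. Vidar, Samir, Anna, and Perrin each take ₹1,410,000. The 2 shares of the deceased (Miko and Verity) are combined into a pool of ₹2,820,000.
That pool (₹2,820,000) is divided at the grandchildren's generation into 5 shares of ₹564,000. Leilani, Hector, Zainab, and Vikram each take ₹564,000. The remaining share for the deceased Kerensa (₹564,000) is carried to the next generation.
That pool (₹564,000) is divided at the great-grandchildren's generation equally among Efua and Gustav: ₹282,000 each.

Leilani receives ₹564,000.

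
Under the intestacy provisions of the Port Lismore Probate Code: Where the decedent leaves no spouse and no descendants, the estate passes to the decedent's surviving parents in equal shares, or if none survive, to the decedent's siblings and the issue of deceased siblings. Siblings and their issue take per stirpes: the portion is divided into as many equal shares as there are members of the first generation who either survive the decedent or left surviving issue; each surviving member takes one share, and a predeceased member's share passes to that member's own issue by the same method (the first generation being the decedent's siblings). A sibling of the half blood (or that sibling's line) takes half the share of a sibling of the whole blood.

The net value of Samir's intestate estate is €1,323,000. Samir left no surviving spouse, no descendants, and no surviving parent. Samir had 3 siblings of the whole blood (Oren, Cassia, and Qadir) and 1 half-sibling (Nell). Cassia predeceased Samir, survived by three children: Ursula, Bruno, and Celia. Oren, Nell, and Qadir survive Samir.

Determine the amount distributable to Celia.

The entire €1,323,000 passes to the siblings and their issue.
Counting each half-blood sibling's line as half a unit, there are 7/2 units in €1,323,000, so one unit is €378,000. Whole-blood lines (Oren, Cassia, and Qadir) take €378,000 each; half-blood lines (Nell) take €189,000 each.
Cassia's share (€378,000) is divided into 3 shares of €126,000: Ursula, Bruno, and Celia each take €126,000.

Celia receives €126,000.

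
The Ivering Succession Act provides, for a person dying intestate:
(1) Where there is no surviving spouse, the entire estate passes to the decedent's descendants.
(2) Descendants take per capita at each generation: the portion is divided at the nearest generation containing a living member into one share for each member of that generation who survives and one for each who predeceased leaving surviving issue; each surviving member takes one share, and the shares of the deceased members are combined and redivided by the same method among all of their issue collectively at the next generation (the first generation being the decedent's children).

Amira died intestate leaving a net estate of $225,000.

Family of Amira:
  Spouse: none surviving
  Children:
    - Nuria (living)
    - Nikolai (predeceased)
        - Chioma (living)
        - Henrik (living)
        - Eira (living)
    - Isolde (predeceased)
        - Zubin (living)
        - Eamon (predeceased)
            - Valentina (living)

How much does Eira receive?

The entire $225,000 passes to the descendants.
That amount ($225,000) is divided at the children's generation into 3 shares of $75,000. Nuria takes $75,000. The 2 shares of the deceased (Nikolai and Isolde) are combined into a pool of $150,000.
That pool ($150,000) is divided at the grandchildren's generation into 5 shares of $30,000. Chioma, Henrik, Eira, and Zubin each take $30,000. The remaining share for the deceased Eamon ($30,000) is carried to the next generation.
That pool ($30,000) passes entirely to Valentina, the sole taker at the great-grandchildren's generation.

Eira receives $30,000.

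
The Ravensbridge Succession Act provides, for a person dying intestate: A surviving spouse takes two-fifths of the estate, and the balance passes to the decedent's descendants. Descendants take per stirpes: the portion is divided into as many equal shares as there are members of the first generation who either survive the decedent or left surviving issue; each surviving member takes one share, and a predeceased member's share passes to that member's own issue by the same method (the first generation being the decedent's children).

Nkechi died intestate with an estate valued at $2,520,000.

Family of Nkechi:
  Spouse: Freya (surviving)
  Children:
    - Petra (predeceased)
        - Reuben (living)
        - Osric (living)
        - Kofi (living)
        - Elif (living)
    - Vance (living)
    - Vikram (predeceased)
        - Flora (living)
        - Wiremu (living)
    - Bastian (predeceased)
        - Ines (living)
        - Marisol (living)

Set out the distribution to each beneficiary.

Freya takes two-fifths of $2,520,000 = $1,008,000. The remaining $1,512,000 passes to the descendants.
The descendants' portion ($1,512,000) is divided into 4 shares of $378,000: Vance takes $378,000; Petra's $378,000 share passes to Petra's issue; Vikram's $378,000 share passes to Vikram's issue; Bastian's $378,000 share passes to Bastian's issue.
Petra's share ($378,000) is divided into 4 shares of $94,500: Reuben, Osric, Kofi, and Elif each take $94,500.
Vikram's share ($378,000) is divided into 2 shares of $189,000: Flora and Wiremu each take $189,000.
Bastian's share ($378,000) is divided into 2 shares of $189,000: Ines and Marisol each take $189,000.

Freya: $1,008,000; Reuben: $94,500; Osric: $94,500; Kofi: $94,500; Elif: $94,500; Vance: $378,000; Flora: $189,000; Wiremu: $189,000; Ines: $189,000; Marisol: $189,000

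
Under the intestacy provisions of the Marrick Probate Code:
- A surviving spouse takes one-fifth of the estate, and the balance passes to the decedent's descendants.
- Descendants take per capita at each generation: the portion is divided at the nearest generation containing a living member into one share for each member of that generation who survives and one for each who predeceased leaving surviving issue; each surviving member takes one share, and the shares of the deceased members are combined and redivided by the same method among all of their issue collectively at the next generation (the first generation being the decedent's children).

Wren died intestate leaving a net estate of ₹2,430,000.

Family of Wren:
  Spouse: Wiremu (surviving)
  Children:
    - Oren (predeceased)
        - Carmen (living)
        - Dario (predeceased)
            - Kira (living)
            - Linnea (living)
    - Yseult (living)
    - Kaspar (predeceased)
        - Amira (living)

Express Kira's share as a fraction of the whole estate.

Kira receives 4/45 of the estate.

Wiremu takes one-fifth of ₹2,430,000 = ₹486,000. The remaining ₹1,944,000 passes to the descendants.
The descendants' portion (₹1,944,000) is divided at the children's generation into 3 shares of ₹648,000. Yseult takes ₹648,000. The 2 shares of the deceased (Oren and Kaspar) are combined into a pool of ₹1,296,000.
That pool (₹1,296,000) is divided at the grandchildren's generation into 3 shares of ₹432,000. Carmen and Amira each take ₹432,000. The remaining share for the deceased Dario (₹432,000) is carried to the next generation.
That pool (₹432,000) is divided at the great-grandchildren's generation equally among Kira and Linnea: ₹216,000 each.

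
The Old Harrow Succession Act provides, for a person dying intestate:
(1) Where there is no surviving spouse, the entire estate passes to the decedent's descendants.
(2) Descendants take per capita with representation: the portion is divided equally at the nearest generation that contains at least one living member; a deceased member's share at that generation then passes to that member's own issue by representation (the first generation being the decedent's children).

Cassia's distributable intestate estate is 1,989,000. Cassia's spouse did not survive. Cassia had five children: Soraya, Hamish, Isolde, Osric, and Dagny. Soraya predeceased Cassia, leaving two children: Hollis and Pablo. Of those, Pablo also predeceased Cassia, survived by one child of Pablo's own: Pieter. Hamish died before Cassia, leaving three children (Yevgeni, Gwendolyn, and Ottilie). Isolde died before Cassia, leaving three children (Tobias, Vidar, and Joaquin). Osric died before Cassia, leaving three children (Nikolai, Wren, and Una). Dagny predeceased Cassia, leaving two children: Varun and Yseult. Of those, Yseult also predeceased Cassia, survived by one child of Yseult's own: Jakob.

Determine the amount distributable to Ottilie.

Ottilie receives 153,000.

The entire 1,989,000 passes to the descendants.
No child survives, so the initial division is made at the grandchildren's generation.
That amount (1,989,000) is divided into 13 shares of 153,000: Hollis, Yevgeni, Gwendolyn, Ottilie, Tobias, Vidar, Joaquin, Nikolai, Wren, Una, and Varun each take 153,000; Pablo's 153,000 share passes to Pablo's issue; Yseult's 153,000 share passes to Yseult's issue.
Pablo's share (153,000) passes entirely to Pieter.
Yseult's share (153,000) passes entirely to Jakob.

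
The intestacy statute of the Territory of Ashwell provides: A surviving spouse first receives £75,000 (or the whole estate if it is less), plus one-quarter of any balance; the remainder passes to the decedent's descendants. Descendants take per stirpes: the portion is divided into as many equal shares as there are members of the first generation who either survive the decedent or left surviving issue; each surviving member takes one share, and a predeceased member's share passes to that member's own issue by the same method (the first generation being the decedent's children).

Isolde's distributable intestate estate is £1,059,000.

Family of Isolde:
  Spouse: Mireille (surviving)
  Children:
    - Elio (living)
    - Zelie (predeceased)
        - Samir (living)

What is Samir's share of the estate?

Mireille first takes £75,000, leaving a balance of £984,000. Mireille then takes one-quarter of the balance (£246,000), for a total of £321,000. The remaining £738,000 passes to the descendants.
The descendants' portion (£738,000) is divided into 2 shares of £369,000: Elio takes £369,000; Zelie's £369,000 share passes to Zelie's issue.
Zelie's share (£369,000) passes entirely to Samir.

Samir receives £369,000.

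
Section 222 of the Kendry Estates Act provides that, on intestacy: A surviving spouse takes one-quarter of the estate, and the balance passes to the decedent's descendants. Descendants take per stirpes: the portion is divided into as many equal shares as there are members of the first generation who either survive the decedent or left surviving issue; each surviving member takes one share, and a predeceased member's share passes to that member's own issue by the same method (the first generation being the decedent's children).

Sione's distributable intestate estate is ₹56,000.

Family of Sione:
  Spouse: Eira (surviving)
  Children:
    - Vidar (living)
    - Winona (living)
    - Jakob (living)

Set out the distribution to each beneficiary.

Eira takes one-quarter of ₹56,000 = ₹14,000. The remaining ₹42,000 passes to the descendants.
The descendants' portion (₹42,000) is divided into 3 shares of ₹14,000: Vidar, Winona, and Jakob each take ₹14,000.

Eira: ₹14,000; Vidar: ₹14,000; Winona: ₹14,000; Jakob: ₹14,000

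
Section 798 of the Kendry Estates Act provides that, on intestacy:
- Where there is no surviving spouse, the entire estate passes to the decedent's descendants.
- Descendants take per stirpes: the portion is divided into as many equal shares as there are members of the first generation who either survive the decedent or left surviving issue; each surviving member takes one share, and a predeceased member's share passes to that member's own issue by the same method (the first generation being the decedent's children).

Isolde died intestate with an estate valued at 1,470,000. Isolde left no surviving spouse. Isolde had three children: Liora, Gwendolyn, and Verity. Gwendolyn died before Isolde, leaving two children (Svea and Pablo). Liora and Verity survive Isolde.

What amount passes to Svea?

The entire 1,470,000 passes to the descendants.
That amount (1,470,000) is divided into 3 shares of 490,000: Liora and Verity each take 490,000; Gwendolyn's 490,000 share passes to Gwendolyn's issue.
Gwendolyn's share (490,000) is divided into 2 shares of 245,000: Svea and Pablo each take 245,000.

Svea receives 245,000.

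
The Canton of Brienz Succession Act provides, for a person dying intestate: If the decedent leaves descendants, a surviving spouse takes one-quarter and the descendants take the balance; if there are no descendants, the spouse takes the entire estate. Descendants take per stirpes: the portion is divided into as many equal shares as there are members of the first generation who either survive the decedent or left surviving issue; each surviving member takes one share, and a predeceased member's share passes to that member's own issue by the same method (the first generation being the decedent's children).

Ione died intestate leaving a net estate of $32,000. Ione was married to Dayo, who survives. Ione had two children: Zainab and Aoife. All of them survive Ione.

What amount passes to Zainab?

Dayo takes one-quarter of $32,000 = $8,000. The remaining $24,000 passes to the descendants.
The descendants' portion ($24,000) is divided into 2 shares of $12,000: Zainab and Aoife each take $12,000.

Zainab receives $12,000.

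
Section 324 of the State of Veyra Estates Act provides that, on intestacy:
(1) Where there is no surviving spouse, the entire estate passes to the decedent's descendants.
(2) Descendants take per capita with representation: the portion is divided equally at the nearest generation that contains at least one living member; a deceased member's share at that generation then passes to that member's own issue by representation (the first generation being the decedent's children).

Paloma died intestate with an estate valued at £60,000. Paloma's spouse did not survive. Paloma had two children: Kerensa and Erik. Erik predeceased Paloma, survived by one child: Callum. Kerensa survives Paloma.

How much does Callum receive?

Callum receives £30,000.

The entire £60,000 passes to the descendants.
That amount (£60,000) is divided into 2 shares of £30,000: Kerensa takes £30,000; Erik's £30,000 share passes to Erik's issue.
Erik's share (£30,000) passes entirely to Callum.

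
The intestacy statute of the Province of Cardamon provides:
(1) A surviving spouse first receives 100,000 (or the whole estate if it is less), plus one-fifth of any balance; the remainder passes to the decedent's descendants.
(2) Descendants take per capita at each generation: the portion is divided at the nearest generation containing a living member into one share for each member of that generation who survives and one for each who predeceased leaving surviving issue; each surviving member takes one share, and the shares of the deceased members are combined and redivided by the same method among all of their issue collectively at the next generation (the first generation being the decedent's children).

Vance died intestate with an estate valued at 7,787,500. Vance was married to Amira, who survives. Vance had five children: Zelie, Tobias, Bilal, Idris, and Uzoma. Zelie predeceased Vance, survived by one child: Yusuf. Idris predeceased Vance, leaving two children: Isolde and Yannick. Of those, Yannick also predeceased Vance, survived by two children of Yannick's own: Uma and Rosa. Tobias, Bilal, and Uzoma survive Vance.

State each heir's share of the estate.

Amira first takes 100,000, leaving a balance of 7,687,500. Amira then takes one-fifth of the balance (1,537,500), for a total of 1,637,500. The remaining 6,150,000 passes to the descendants.
The descendants' portion (6,150,000) is divided at the children's generation into 5 shares of 1,230,000. Tobias, Bilal, and Uzoma each take 1,230,000. The 2 shares of the deceased (Zelie and Idris) are combined into a pool of 2,460,000.
That pool (2,460,000) is divided at the grandchildren's generation into 3 shares of 820,000. Yusuf and Isolde each take 820,000. The remaining share for the deceased Yannick (820,000) is carried to the next generation.
That pool (820,000) is divided at the great-grandchildren's generation equally among Uma and Rosa: 410,000 each.

Amira: 1,637,500; Yusuf: 820,000; Tobias: 1,230,000; Bilal: 1,230,000; Isolde: 820,000; Uma: 410,000; Rosa: 410,000; Uzoma: 1,230,000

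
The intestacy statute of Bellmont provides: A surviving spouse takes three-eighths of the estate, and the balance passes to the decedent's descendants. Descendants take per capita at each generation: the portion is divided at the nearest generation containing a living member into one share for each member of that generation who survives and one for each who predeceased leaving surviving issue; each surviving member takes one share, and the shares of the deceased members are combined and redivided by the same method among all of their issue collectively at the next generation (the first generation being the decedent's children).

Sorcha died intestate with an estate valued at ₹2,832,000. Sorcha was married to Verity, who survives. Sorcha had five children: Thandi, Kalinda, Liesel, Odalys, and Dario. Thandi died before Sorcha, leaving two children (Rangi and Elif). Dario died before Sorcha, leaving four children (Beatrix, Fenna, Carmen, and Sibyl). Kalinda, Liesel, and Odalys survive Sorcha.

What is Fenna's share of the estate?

Verity takes three-eighths of ₹2,832,000 = ₹1,062,000. The remaining ₹1,770,000 passes to the descendants.
The descendants' portion (₹1,770,000) is divided at the children's generation into 5 shares of ₹354,000. Kalinda, Liesel, and Odalys each take ₹354,000. The 2 shares of the deceased (Thandi and Dario) are combined into a pool of ₹708,000.
That pool (₹708,000) is divided at the grandchildren's generation equally among Rangi, Elif, Beatrix, Fenna, Carmen, and Sibyl: ₹118,000 each.

Fenna receives ₹118,000.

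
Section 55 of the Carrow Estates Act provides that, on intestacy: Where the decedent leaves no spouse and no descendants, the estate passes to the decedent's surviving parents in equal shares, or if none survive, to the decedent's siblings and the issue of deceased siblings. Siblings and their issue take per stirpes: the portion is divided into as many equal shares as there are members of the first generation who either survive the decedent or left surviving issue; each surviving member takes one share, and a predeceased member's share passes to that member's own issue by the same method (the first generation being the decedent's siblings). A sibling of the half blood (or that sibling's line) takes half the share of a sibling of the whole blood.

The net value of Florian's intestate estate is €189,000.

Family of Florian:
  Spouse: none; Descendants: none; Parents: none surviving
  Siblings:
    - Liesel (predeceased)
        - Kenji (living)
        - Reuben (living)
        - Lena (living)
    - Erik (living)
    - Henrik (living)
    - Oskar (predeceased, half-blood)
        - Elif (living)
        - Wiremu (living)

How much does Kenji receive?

The entire €189,000 passes to the siblings and their issue.
Counting each half-blood sibling's line as half a unit, there are 7/2 units in €189,000, so one unit is €54,000. Whole-blood lines (Liesel, Erik, and Henrik) take €54,000 each; half-blood lines (Oskar) take €27,000 each.
Liesel's share (€54,000) is divided into 3 shares of €18,000: Kenji, Reuben, and Lena each take €18,000.
Oskar's share (€27,000) is divided into 2 shares of €13,500: Elif and Wiremu each take €13,500.

Kenji receives €18,000.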